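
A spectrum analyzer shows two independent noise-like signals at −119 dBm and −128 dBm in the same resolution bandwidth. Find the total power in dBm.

−118.5 dBm

Convert to linear, add, convert back:
P₁ = 1.26×10⁻¹⁵ W, P₂ = 1.58×10⁻¹⁶ W
P_tot = 1.42×10⁻¹⁵ W → 10 log₁₀(P_tot / 10⁻³) = −118.5 dBm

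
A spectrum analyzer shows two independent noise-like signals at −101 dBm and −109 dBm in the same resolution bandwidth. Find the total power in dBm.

−100.4 dBm

Convert to linear, add, convert back:
P₁ = 7.94×10⁻¹⁴ W, P₂ = 1.26×10⁻¹⁴ W
P_tot = 9.20×10⁻¹⁴ W → 10 log₁₀(P_tot / 10⁻³) = −100.4 dBm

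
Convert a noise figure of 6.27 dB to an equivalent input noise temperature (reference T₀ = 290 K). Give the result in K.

F = 10^(6.27/10) = 4.23643
T_e = (F − 1)·T₀ = (4.23643 − 1) × 290 = 939 K

939 K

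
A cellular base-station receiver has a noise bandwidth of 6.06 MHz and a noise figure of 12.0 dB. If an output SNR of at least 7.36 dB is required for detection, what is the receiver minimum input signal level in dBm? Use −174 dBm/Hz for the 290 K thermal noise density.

−86.8 dBm

Sensitivity = −174 + 10 log₁₀(B) + NF + SNR_min
= −174 + 67.82 + 12.0 + 7.36
= −86.82 dBm → −86.8 dBm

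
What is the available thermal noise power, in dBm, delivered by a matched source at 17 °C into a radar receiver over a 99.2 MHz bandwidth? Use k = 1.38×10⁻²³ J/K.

−94.0 dBm

T = 17 °C + 273.15 = 290.15 K
P_n = kTB = 1.38×10⁻²³ × 290.15 × 9.92×10⁷ = 3.97×10⁻¹³ W
In dBm: 10 log₁₀(3.97×10⁻¹³ / 10⁻³) = −94.0 dBm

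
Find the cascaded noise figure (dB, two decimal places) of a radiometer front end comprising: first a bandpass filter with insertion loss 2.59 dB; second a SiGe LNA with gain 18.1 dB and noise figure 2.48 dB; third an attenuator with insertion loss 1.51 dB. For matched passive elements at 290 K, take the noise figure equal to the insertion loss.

Convert to linear (a loss of L dB is a gain of −L dB): F_i = 10^(NF_i/10), G_i = 10^(G_i,dB/10)
  Stage 1: F_1 = 10^(2.59/10) = 1.816, G_1 = 10^(−2.59/10) = 0.5508
  Stage 2: F_2 = 10^(2.48/10) = 1.770, G_2 = 10^(18.1/10) = 64.57
  Stage 3: F_3 = 10^(1.51/10) = 1.416, G_3 = 10^(−1.51/10) = 0.7063
Friis cascade:
  F = 1.816 + (1.770 − 1)/0.5508 + (1.416 − 1)/35.56 = 3.225
NF = 10 log₁₀(3.225) = 5.09 dB

5.09 dB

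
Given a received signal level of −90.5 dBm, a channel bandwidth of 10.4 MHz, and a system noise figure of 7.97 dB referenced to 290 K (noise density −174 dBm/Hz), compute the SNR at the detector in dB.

Noise floor: N = −174 + 10 log₁₀(B) + NF
10 log₁₀(1.04×10⁷) = 70.17 dB
N = −174 + 70.17 + 7.97 = −95.86 dBm
SNR = P_sig − N = −90.5 − (−95.86) = 5.36 dB → 5.4 dB

5.4 dB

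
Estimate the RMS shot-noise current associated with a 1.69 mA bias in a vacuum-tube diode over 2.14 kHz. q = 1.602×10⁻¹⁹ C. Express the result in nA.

1.08 nA

I_n = √(2qI·B)
2qI·B = 2 × 1.602×10⁻¹⁹ × 1.69×10⁻³ × 2.14×10³ = 1.16×10⁻¹⁸ A²
I_n = √(1.16×10⁻¹⁸) = 1.08×10⁻⁹ A = 1.08 nA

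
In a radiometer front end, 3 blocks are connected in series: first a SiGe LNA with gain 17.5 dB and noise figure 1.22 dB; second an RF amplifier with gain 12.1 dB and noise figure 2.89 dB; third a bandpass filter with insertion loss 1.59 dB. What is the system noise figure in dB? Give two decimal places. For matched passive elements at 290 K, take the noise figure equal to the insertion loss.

1.28 dB

Convert to linear (a loss of L dB is a gain of −L dB): F_i = 10^(NF_i/10), G_i = 10^(G_i,dB/10)
  Stage 1: F_1 = 10^(1.22/10) = 1.324, G_1 = 10^(17.5/10) = 56.23
  Stage 2: F_2 = 10^(2.89/10) = 1.945, G_2 = 10^(12.1/10) = 16.22
  Stage 3: F_3 = 10^(1.59/10) = 1.442, G_3 = 10^(−1.59/10) = 0.6934
Friis cascade:
  F = 1.324 + (1.945 − 1)/56.23 + (1.442 − 1)/912.0 = 1.342
NF = 10 log₁₀(1.342) = 1.28 dB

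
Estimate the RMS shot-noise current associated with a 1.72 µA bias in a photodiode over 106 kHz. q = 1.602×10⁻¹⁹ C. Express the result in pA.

242 pA

I_n = √(2qI·B)
2qI·B = 2 × 1.602×10⁻¹⁹ × 1.72×10⁻⁶ × 1.06×10⁵ = 5.84×10⁻²⁰ A²
I_n = √(5.84×10⁻²⁰) = 2.42×10⁻¹⁰ A = 242 pA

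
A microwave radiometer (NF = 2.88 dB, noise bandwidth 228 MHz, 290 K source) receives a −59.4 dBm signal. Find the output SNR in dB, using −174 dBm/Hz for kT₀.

28.1 dB

Noise floor: N = −174 + 10 log₁₀(B) + NF
10 log₁₀(2.28×10⁸) = 83.58 dB
N = −174 + 83.58 + 2.88 = −87.54 dBm
SNR = P_sig − N = −59.4 − (−87.54) = 28.14 dB → 28.1 dB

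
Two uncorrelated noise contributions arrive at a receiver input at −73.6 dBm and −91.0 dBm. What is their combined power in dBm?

−73.5 dBm

Convert to linear, add, convert back:
P₁ = 4.37×10⁻¹¹ W, P₂ = 7.94×10⁻¹³ W
P_tot = 4.44×10⁻¹¹ W → 10 log₁₀(P_tot / 10⁻³) = −73.5 dBm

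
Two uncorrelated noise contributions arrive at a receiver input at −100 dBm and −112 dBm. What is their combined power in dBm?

Convert to linear, add, convert back:
P₁ = 1.00×10⁻¹³ W, P₂ = 6.31×10⁻¹⁵ W
P_tot = 1.06×10⁻¹³ W → 10 log₁₀(P_tot / 10⁻³) = −99.7 dBm

−99.7 dBm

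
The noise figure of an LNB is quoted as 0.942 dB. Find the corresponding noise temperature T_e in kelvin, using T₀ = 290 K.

70.2 K

F = 10^(0.942/10) = 1.24222
T_e = (F − 1)·T₀ = (1.24222 − 1) × 290 = 70.2 K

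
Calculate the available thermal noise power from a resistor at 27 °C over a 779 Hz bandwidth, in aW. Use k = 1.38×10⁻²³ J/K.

3.23 aW

T = 27 °C + 273.15 = 300.15 K
P_n = kTB = 1.38×10⁻²³ × 300.15 × 7.79×10² = 3.23×10⁻¹⁸ W = 3.23 aW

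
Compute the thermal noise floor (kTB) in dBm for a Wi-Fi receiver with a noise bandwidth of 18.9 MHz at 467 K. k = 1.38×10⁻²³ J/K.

P_n = kTB = 1.38×10⁻²³ × 467 × 1.89×10⁷ = 1.22×10⁻¹³ W
In dBm: 10 log₁₀(1.22×10⁻¹³ / 10⁻³) = −99.1 dBm

−99.1 dBm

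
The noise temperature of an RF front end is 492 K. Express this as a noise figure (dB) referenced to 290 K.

4.31 dB

F = 1 + T_e/T₀ = 1 + 492/290 = 2.69655
NF = 10 log₁₀(2.69655) = 4.31 dB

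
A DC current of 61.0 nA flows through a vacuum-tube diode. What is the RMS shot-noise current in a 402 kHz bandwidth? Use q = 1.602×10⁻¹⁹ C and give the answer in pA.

88.6 pA

I_n = √(2qI·B)
2qI·B = 2 × 1.602×10⁻¹⁹ × 6.10×10⁻⁸ × 4.02×10⁵ = 7.86×10⁻²¹ A²
I_n = √(7.86×10⁻²¹) = 8.86×10⁻¹¹ A = 88.6 pA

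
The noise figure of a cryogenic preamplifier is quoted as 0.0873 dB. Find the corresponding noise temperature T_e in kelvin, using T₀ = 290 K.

F = 10^(0.0873/10) = 1.0203
T_e = (F − 1)·T₀ = (1.0203 − 1) × 290 = 5.89 K

5.89 K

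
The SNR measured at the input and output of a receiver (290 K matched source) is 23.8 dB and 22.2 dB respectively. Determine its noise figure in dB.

1.6 dB

NF (dB) = SNR_in(dB) − SNR_out(dB) when the source is at T₀
NF = 23.8 − 22.2 = 1.6 dB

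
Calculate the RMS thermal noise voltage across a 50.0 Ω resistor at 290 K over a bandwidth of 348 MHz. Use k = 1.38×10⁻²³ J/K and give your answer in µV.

16.7 µV

V_n = √(4kTRB)
4kTRB = 4 × 1.38×10⁻²³ × 290 × 5.00×10¹ × 3.48×10⁸ = 2.79×10⁻¹⁰ V²
V_n = √(2.79×10⁻¹⁰) = 1.67×10⁻⁵ V = 16.7 µV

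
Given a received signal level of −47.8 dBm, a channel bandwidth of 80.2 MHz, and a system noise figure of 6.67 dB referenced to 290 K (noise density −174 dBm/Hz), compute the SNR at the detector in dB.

40.5 dB

Noise floor: N = −174 + 10 log₁₀(B) + NF
10 log₁₀(8.02×10⁷) = 79.04 dB
N = −174 + 79.04 + 6.67 = −88.29 dBm
SNR = P_sig − N = −47.8 − (−88.29) = 40.49 dB → 40.5 dB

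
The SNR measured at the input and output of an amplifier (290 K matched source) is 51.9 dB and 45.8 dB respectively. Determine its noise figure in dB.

NF (dB) = SNR_in(dB) − SNR_out(dB) when the source is at T₀
NF = 51.9 − 45.8 = 6.1 dB

6.1 dB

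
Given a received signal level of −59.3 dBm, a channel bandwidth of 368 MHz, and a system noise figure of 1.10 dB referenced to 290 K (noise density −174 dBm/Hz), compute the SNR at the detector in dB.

27.9 dB

Noise floor: N = −174 + 10 log₁₀(B) + NF
10 log₁₀(3.68×10⁸) = 85.66 dB
N = −174 + 85.66 + 1.10 = −87.24 dBm
SNR = P_sig − N = −59.3 − (−87.24) = 27.94 dB → 27.9 dB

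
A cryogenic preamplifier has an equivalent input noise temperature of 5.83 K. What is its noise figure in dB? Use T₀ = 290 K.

0.086 dB

F = 1 + T_e/T₀ = 1 + 5.83/290 = 1.0201
NF = 10 log₁₀(1.0201) = 0.086 dB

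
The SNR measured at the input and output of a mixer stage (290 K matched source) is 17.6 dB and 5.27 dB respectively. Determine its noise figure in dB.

NF (dB) = SNR_in(dB) − SNR_out(dB) when the source is at T₀
NF = 17.6 − 5.27 = 12.33 dB

12.33 dB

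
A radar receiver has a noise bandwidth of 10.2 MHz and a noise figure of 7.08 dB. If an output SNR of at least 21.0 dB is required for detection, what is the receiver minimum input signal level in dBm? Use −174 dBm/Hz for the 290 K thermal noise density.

−75.8 dBm

Sensitivity = −174 + 10 log₁₀(B) + NF + SNR_min
= −174 + 70.09 + 7.08 + 21.0
= −75.83 dBm → −75.8 dBm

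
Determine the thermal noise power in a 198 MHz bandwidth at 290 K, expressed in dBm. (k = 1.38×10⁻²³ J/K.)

P_n = kTB = 1.38×10⁻²³ × 290 × 1.98×10⁸ = 7.92×10⁻¹³ W
In dBm: 10 log₁₀(7.92×10⁻¹³ / 10⁻³) = −91.0 dBm

−91.0 dBm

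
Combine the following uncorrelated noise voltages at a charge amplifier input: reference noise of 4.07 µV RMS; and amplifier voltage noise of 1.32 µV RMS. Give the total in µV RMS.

4.28 µV

Uncorrelated sources add in power (mean-square): V_tot = √(ΣV_i²)
V_tot = √[(4.07×10⁻⁶)² + (1.32×10⁻⁶)²] = 4.28×10⁻⁶ V = 4.28 µV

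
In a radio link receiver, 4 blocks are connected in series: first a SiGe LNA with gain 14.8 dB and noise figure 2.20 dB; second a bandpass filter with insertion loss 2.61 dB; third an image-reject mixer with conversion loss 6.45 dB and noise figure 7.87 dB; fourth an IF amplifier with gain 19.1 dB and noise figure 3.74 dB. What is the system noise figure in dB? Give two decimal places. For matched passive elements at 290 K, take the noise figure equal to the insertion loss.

3.73 dB

Convert to linear (a loss of L dB is a gain of −L dB): F_i = 10^(NF_i/10), G_i = 10^(G_i,dB/10)
  Stage 1: F_1 = 10^(2.20/10) = 1.660, G_1 = 10^(14.8/10) = 30.20
  Stage 2: F_2 = 10^(2.61/10) = 1.824, G_2 = 10^(−2.61/10) = 0.5483
  Stage 3: F_3 = 10^(7.87/10) = 6.124, G_3 = 10^(−6.45/10) = 0.2265
  Stage 4: F_4 = 10^(3.74/10) = 2.366, G_4 = 10^(19.1/10) = 81.28
Friis cascade:
  F = 1.660 + (1.824 − 1)/30.20 + (6.124 − 1)/16.56 + (2.366 − 1)/3.750 = 2.361
NF = 10 log₁₀(2.361) = 3.73 dB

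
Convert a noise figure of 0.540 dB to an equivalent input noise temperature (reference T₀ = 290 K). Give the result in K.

F = 10^(0.540/10) = 1.1324
T_e = (F − 1)·T₀ = (1.1324 − 1) × 290 = 38.4 K

38.4 K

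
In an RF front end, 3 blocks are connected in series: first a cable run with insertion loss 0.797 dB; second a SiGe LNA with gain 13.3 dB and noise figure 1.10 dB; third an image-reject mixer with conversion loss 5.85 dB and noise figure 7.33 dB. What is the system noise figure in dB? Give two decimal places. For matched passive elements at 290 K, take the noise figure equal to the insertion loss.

2.54 dB

Convert to linear (a loss of L dB is a gain of −L dB): F_i = 10^(NF_i/10), G_i = 10^(G_i,dB/10)
  Stage 1: F_1 = 10^(0.797/10) = 1.201, G_1 = 10^(−0.797/10) = 0.8323
  Stage 2: F_2 = 10^(1.10/10) = 1.288, G_2 = 10^(13.3/10) = 21.38
  Stage 3: F_3 = 10^(7.33/10) = 5.408, G_3 = 10^(−5.85/10) = 0.2600
Friis cascade:
  F = 1.201 + (1.288 − 1)/0.8323 + (5.408 − 1)/17.80 = 1.795
NF = 10 log₁₀(1.795) = 2.54 dB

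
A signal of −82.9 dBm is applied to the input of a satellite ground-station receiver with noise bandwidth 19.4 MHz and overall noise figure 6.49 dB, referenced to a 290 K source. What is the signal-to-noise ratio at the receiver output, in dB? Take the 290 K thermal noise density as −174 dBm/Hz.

Noise floor: N = −174 + 10 log₁₀(B) + NF
10 log₁₀(1.94×10⁷) = 72.88 dB
N = −174 + 72.88 + 6.49 = −94.63 dBm
SNR = P_sig − N = −82.9 − (−94.63) = 11.73 dB → 11.7 dB

11.7 dB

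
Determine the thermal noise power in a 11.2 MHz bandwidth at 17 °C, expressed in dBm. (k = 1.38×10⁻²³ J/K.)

T = 17 °C + 273.15 = 290.15 K
P_n = kTB = 1.38×10⁻²³ × 290.15 × 1.12×10⁷ = 4.48×10⁻¹⁴ W
In dBm: 10 log₁₀(4.48×10⁻¹⁴ / 10⁻³) = −103.5 dBm

−103.5 dBm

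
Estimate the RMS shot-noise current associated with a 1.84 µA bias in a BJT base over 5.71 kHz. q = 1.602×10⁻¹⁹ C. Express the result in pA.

58.0 pA

I_n = √(2qI·B)
2qI·B = 2 × 1.602×10⁻¹⁹ × 1.84×10⁻⁶ × 5.71×10³ = 3.37×10⁻²¹ A²
I_n = √(3.37×10⁻²¹) = 5.80×10⁻¹¹ A = 58.0 pA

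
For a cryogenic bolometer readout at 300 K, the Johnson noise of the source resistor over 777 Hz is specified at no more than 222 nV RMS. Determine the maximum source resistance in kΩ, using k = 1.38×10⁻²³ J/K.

3.83 kΩ

Johnson–Nyquist: V_n = √(4kTRB) ⇒ R = V_n² / (4kTB)
4kTB = 4 × 1.38×10⁻²³ × 300 × 7.77×10² = 1.29×10⁻¹⁷
R = (2.22×10⁻⁷)² / 1.29×10⁻¹⁷ = 3.83×10³ Ω = 3.83 kΩ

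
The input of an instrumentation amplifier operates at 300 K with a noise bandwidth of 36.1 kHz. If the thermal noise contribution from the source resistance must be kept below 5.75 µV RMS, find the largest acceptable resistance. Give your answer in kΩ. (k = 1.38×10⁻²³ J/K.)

Johnson–Nyquist: V_n = √(4kTRB) ⇒ R = V_n² / (4kTB)
4kTB = 4 × 1.38×10⁻²³ × 300 × 3.61×10⁴ = 5.98×10⁻¹⁶
R = (5.75×10⁻⁶)² / 5.98×10⁻¹⁶ = 5.53×10⁴ Ω = 55.3 kΩ

55.3 kΩ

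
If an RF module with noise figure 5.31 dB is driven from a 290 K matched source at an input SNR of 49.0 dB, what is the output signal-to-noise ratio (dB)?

By definition F = SNR_in/SNR_out, so in dB: SNR_out = SNR_in − NF
SNR_out = 49.0 − 5.31 = 43.69 dB

43.69 dB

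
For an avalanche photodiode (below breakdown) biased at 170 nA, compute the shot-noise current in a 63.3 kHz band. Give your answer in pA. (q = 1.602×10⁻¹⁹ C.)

I_n = √(2qI·B)
2qI·B = 2 × 1.602×10⁻¹⁹ × 1.70×10⁻⁷ × 6.33×10⁴ = 3.45×10⁻²¹ A²
I_n = √(3.45×10⁻²¹) = 5.87×10⁻¹¹ A = 58.7 pA

58.7 pA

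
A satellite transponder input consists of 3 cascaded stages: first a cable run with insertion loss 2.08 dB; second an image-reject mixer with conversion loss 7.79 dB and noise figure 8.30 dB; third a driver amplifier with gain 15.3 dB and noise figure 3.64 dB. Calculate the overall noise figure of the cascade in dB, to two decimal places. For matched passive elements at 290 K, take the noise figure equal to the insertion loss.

13.74 dB

Convert to linear (a loss of L dB is a gain of −L dB): F_i = 10^(NF_i/10), G_i = 10^(G_i,dB/10)
  Stage 1: F_1 = 10^(2.08/10) = 1.614, G_1 = 10^(−2.08/10) = 0.6194
  Stage 2: F_2 = 10^(8.30/10) = 6.761, G_2 = 10^(−7.79/10) = 0.1663
  Stage 3: F_3 = 10^(3.64/10) = 2.312, G_3 = 10^(15.3/10) = 33.88
Friis cascade:
  F = 1.614 + (6.761 − 1)/0.6194 + (2.312 − 1)/0.1030 = 23.65
NF = 10 log₁₀(23.65) = 13.74 dB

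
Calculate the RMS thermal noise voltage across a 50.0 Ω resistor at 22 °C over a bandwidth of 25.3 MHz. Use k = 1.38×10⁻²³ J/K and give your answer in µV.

4.54 µV

T = 22 °C + 273.15 = 295.15 K
V_n = √(4kTRB)
4kTRB = 4 × 1.38×10⁻²³ × 295.15 × 5.00×10¹ × 2.53×10⁷ = 2.06×10⁻¹¹ V²
V_n = √(2.06×10⁻¹¹) = 4.54×10⁻⁶ V = 4.54 µV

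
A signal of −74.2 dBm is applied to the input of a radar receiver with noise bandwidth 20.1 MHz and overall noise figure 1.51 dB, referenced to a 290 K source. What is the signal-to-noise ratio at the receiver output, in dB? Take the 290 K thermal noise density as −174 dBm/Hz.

Noise floor: N = −174 + 10 log₁₀(B) + NF
10 log₁₀(2.01×10⁷) = 73.03 dB
N = −174 + 73.03 + 1.51 = −99.46 dBm
SNR = P_sig − N = −74.2 − (−99.46) = 25.26 dB → 25.3 dB

25.3 dB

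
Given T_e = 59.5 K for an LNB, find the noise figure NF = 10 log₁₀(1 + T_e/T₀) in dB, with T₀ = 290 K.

F = 1 + T_e/T₀ = 1 + 59.5/290 = 1.20517
NF = 10 log₁₀(1.20517) = 0.810 dB

0.810 dB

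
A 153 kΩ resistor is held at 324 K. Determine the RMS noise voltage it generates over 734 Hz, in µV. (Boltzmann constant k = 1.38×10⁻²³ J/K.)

V_n = √(4kTRB)
4kTRB = 4 × 1.38×10⁻²³ × 324 × 1.53×10⁵ × 7.34×10² = 2.01×10⁻¹² V²
V_n = √(2.01×10⁻¹²) = 1.42×10⁻⁶ V = 1.42 µV

1.42 µV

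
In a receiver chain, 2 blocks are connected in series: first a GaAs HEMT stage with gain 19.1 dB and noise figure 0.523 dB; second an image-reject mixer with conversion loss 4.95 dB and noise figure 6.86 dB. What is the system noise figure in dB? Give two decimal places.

Convert to linear (a loss of L dB is a gain of −L dB): F_i = 10^(NF_i/10), G_i = 10^(G_i,dB/10)
  Stage 1: F_1 = 10^(0.523/10) = 1.128, G_1 = 10^(19.1/10) = 81.28
  Stage 2: F_2 = 10^(6.86/10) = 4.853, G_2 = 10^(−4.95/10) = 0.3199
Friis cascade:
  F = 1.128 + (4.853 − 1)/81.28 = 1.175
NF = 10 log₁₀(1.175) = 0.70 dB

0.70 dB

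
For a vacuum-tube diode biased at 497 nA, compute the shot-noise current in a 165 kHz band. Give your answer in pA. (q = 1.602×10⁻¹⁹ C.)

I_n = √(2qI·B)
2qI·B = 2 × 1.602×10⁻¹⁹ × 4.97×10⁻⁷ × 1.65×10⁵ = 2.63×10⁻²⁰ A²
I_n = √(2.63×10⁻²⁰) = 1.62×10⁻¹⁰ A = 162 pA

162 pA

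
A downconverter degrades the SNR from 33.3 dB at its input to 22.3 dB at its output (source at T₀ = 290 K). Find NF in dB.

11.0 dB

NF (dB) = SNR_in(dB) − SNR_out(dB) when the source is at T₀
NF = 33.3 − 22.3 = 11.0 dB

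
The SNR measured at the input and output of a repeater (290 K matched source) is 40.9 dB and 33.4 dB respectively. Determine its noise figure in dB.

7.5 dB

NF (dB) = SNR_in(dB) − SNR_out(dB) when the source is at T₀
NF = 40.9 − 33.4 = 7.5 dB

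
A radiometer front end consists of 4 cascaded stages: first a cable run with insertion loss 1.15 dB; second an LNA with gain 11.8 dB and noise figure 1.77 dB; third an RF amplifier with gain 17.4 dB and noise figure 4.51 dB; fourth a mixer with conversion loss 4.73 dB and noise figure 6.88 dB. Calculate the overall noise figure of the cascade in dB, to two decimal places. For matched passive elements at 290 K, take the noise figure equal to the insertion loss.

3.27 dB

Convert to linear (a loss of L dB is a gain of −L dB): F_i = 10^(NF_i/10), G_i = 10^(G_i,dB/10)
  Stage 1: F_1 = 10^(1.15/10) = 1.303, G_1 = 10^(−1.15/10) = 0.7674
  Stage 2: F_2 = 10^(1.77/10) = 1.503, G_2 = 10^(11.8/10) = 15.14
  Stage 3: F_3 = 10^(4.51/10) = 2.825, G_3 = 10^(17.4/10) = 54.95
  Stage 4: F_4 = 10^(6.88/10) = 4.875, G_4 = 10^(−4.73/10) = 0.3365
Friis cascade:
  F = 1.303 + (1.503 − 1)/0.7674 + (2.825 − 1)/11.61 + (4.875 − 1)/638.3 = 2.122
NF = 10 log₁₀(2.122) = 3.27 dB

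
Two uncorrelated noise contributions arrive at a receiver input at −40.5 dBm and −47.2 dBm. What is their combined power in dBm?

−39.7 dBm

Convert to linear, add, convert back:
P₁ = 8.91×10⁻⁸ W, P₂ = 1.91×10⁻⁸ W
P_tot = 1.08×10⁻⁷ W → 10 log₁₀(P_tot / 10⁻³) = −39.7 dBm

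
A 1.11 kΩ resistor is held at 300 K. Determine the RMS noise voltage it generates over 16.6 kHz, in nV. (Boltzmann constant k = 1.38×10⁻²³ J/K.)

V_n = √(4kTRB)
4kTRB = 4 × 1.38×10⁻²³ × 300 × 1.11×10³ × 1.66×10⁴ = 3.05×10⁻¹³ V²
V_n = √(3.05×10⁻¹³) = 5.52×10⁻⁷ V = 552 nV

552 nV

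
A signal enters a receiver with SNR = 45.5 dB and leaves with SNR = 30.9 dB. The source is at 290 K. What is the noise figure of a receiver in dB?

NF (dB) = SNR_in(dB) − SNR_out(dB) when the source is at T₀
NF = 45.5 − 30.9 = 14.6 dB

14.6 dB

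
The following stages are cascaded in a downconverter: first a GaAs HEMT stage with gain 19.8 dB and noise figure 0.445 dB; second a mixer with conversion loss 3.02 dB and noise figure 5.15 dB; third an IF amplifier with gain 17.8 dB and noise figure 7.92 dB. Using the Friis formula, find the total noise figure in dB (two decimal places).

0.94 dB

Convert to linear (a loss of L dB is a gain of −L dB): F_i = 10^(NF_i/10), G_i = 10^(G_i,dB/10)
  Stage 1: F_1 = 10^(0.445/10) = 1.108, G_1 = 10^(19.8/10) = 95.50
  Stage 2: F_2 = 10^(5.15/10) = 3.273, G_2 = 10^(−3.02/10) = 0.4989
  Stage 3: F_3 = 10^(7.92/10) = 6.194, G_3 = 10^(17.8/10) = 60.26
Friis cascade:
  F = 1.108 + (3.273 − 1)/95.50 + (6.194 − 1)/47.64 = 1.241
NF = 10 log₁₀(1.241) = 0.94 dB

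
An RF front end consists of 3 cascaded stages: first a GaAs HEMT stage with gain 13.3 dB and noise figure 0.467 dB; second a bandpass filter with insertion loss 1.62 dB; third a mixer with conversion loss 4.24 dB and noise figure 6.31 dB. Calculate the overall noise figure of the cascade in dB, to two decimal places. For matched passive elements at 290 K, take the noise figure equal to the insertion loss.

Convert to linear (a loss of L dB is a gain of −L dB): F_i = 10^(NF_i/10), G_i = 10^(G_i,dB/10)
  Stage 1: F_1 = 10^(0.467/10) = 1.114, G_1 = 10^(13.3/10) = 21.38
  Stage 2: F_2 = 10^(1.62/10) = 1.452, G_2 = 10^(−1.62/10) = 0.6887
  Stage 3: F_3 = 10^(6.31/10) = 4.276, G_3 = 10^(−4.24/10) = 0.3767
Friis cascade:
  F = 1.114 + (1.452 − 1)/21.38 + (4.276 − 1)/14.72 = 1.357
NF = 10 log₁₀(1.357) = 1.33 dB

1.33 dB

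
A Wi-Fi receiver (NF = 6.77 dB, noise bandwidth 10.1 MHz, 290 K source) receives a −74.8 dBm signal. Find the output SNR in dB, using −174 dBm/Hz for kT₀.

22.4 dB

Noise floor: N = −174 + 10 log₁₀(B) + NF
10 log₁₀(1.01×10⁷) = 70.04 dB
N = −174 + 70.04 + 6.77 = −97.19 dBm
SNR = P_sig − N = −74.8 − (−97.19) = 22.39 dB → 22.4 dB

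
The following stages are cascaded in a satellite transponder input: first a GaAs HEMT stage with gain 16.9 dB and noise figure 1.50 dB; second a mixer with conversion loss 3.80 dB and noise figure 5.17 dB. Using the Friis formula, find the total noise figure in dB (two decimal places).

1.64 dB

Convert to linear (a loss of L dB is a gain of −L dB): F_i = 10^(NF_i/10), G_i = 10^(G_i,dB/10)
  Stage 1: F_1 = 10^(1.50/10) = 1.413, G_1 = 10^(16.9/10) = 48.98
  Stage 2: F_2 = 10^(5.17/10) = 3.289, G_2 = 10^(−3.80/10) = 0.4169
Friis cascade:
  F = 1.413 + (3.289 − 1)/48.98 = 1.459
NF = 10 log₁₀(1.459) = 1.64 dB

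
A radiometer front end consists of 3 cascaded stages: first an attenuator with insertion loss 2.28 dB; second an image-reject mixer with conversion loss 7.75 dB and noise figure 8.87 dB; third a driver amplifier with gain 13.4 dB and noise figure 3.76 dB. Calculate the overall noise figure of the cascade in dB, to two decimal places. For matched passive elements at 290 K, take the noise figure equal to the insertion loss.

Convert to linear (a loss of L dB is a gain of −L dB): F_i = 10^(NF_i/10), G_i = 10^(G_i,dB/10)
  Stage 1: F_1 = 10^(2.28/10) = 1.690, G_1 = 10^(−2.28/10) = 0.5916
  Stage 2: F_2 = 10^(8.87/10) = 7.709, G_2 = 10^(−7.75/10) = 0.1679
  Stage 3: F_3 = 10^(3.76/10) = 2.377, G_3 = 10^(13.4/10) = 21.88
Friis cascade:
  F = 1.690 + (7.709 − 1)/0.5916 + (2.377 − 1)/0.09931 = 26.90
NF = 10 log₁₀(26.90) = 14.30 dB

14.30 dB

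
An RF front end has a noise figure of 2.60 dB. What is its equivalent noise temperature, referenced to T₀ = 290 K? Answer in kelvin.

F = 10^(2.60/10) = 1.8197
T_e = (F − 1)·T₀ = (1.8197 − 1) × 290 = 238 K

238 K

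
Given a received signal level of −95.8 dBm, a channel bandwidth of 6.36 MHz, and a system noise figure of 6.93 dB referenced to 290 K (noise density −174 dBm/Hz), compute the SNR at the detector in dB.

Noise floor: N = −174 + 10 log₁₀(B) + NF
10 log₁₀(6.36×10⁶) = 68.03 dB
N = −174 + 68.03 + 6.93 = −99.04 dBm
SNR = P_sig − N = −95.8 − (−99.04) = 3.24 dB → 3.2 dB

3.2 dB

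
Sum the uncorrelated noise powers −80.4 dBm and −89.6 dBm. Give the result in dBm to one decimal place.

Convert to linear, add, convert back:
P₁ = 9.12×10⁻¹² W, P₂ = 1.10×10⁻¹² W
P_tot = 1.02×10⁻¹¹ W → 10 log₁₀(P_tot / 10⁻³) = −79.9 dBm

−79.9 dBm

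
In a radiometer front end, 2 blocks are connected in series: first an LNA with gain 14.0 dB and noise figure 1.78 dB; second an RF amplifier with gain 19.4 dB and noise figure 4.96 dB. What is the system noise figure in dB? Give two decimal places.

2.02 dB

Convert to linear (a loss of L dB is a gain of −L dB): F_i = 10^(NF_i/10), G_i = 10^(G_i,dB/10)
  Stage 1: F_1 = 10^(1.78/10) = 1.507, G_1 = 10^(14.0/10) = 25.12
  Stage 2: F_2 = 10^(4.96/10) = 3.133, G_2 = 10^(19.4/10) = 87.10
Friis cascade:
  F = 1.507 + (3.133 − 1)/25.12 = 1.592
NF = 10 log₁₀(1.592) = 2.02 dB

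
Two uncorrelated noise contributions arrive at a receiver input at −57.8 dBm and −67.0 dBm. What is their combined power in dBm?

Convert to linear, add, convert back:
P₁ = 1.66×10⁻⁹ W, P₂ = 2.00×10⁻¹⁰ W
P_tot = 1.86×10⁻⁹ W → 10 log₁₀(P_tot / 10⁻³) = −57.3 dBm

−57.3 dBm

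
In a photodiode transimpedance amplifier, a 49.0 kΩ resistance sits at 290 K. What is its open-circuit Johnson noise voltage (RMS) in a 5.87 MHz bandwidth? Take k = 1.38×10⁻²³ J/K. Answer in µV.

67.9 µV

V_n = √(4kTRB)
4kTRB = 4 × 1.38×10⁻²³ × 290 × 4.90×10⁴ × 5.87×10⁶ = 4.60×10⁻⁹ V²
V_n = √(4.60×10⁻⁹) = 6.79×10⁻⁵ V = 67.9 µV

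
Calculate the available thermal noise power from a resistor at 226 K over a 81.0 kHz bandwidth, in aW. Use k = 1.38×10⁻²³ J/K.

P_n = kTB = 1.38×10⁻²³ × 226 × 8.10×10⁴ = 2.53×10⁻¹⁶ W = 253 aW

253 aW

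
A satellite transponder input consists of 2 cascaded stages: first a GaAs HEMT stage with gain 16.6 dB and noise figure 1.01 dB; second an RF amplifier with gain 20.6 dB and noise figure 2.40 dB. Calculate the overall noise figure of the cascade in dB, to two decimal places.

Convert to linear (a loss of L dB is a gain of −L dB): F_i = 10^(NF_i/10), G_i = 10^(G_i,dB/10)
  Stage 1: F_1 = 10^(1.01/10) = 1.262, G_1 = 10^(16.6/10) = 45.71
  Stage 2: F_2 = 10^(2.40/10) = 1.738, G_2 = 10^(20.6/10) = 114.8
Friis cascade:
  F = 1.262 + (1.738 − 1)/45.71 = 1.278
NF = 10 log₁₀(1.278) = 1.07 dB

1.07 dB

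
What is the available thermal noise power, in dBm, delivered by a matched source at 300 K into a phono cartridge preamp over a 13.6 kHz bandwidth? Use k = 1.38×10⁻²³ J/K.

−132.5 dBm

P_n = kTB = 1.38×10⁻²³ × 300 × 1.36×10⁴ = 5.63×10⁻¹⁷ W
In dBm: 10 log₁₀(5.63×10⁻¹⁷ / 10⁻³) = −132.5 dBm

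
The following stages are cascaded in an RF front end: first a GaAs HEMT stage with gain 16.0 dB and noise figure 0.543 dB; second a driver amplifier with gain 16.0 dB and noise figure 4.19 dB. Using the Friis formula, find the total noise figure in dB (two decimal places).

Convert to linear (a loss of L dB is a gain of −L dB): F_i = 10^(NF_i/10), G_i = 10^(G_i,dB/10)
  Stage 1: F_1 = 10^(0.543/10) = 1.133, G_1 = 10^(16.0/10) = 39.81
  Stage 2: F_2 = 10^(4.19/10) = 2.624, G_2 = 10^(16.0/10) = 39.81
Friis cascade:
  F = 1.133 + (2.624 − 1)/39.81 = 1.174
NF = 10 log₁₀(1.174) = 0.70 dB

0.70 dB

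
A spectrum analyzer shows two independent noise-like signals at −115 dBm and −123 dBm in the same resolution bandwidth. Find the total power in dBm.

Convert to linear, add, convert back:
P₁ = 3.16×10⁻¹⁵ W, P₂ = 5.01×10⁻¹⁶ W
P_tot = 3.66×10⁻¹⁵ W → 10 log₁₀(P_tot / 10⁻³) = −114.4 dBm

−114.4 dBm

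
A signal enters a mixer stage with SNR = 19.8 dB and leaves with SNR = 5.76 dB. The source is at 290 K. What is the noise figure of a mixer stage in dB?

14.04 dB

NF (dB) = SNR_in(dB) − SNR_out(dB) when the source is at T₀
NF = 19.8 − 5.76 = 14.04 dB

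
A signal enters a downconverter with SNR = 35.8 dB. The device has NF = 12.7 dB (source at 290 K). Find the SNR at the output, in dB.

23.1 dB

By definition F = SNR_in/SNR_out, so in dB: SNR_out = SNR_in − NF
SNR_out = 35.8 − 12.7 = 23.1 dB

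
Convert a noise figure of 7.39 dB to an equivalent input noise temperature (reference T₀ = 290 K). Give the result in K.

F = 10^(7.39/10) = 5.48277
T_e = (F − 1)·T₀ = (5.48277 − 1) × 290 = 1300 K

1300 K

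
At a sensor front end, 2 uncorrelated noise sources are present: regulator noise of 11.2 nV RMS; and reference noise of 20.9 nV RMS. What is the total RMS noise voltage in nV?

23.7 nV

Uncorrelated sources add in power (mean-square): V_tot = √(ΣV_i²)
V_tot = √[(1.12×10⁻⁸)² + (2.09×10⁻⁸)²] = 2.37×10⁻⁸ V = 23.7 nV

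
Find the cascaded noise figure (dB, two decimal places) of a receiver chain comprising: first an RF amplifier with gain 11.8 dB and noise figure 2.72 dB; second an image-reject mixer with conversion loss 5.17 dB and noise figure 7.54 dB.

Convert to linear (a loss of L dB is a gain of −L dB): F_i = 10^(NF_i/10), G_i = 10^(G_i,dB/10)
  Stage 1: F_1 = 10^(2.72/10) = 1.871, G_1 = 10^(11.8/10) = 15.14
  Stage 2: F_2 = 10^(7.54/10) = 5.675, G_2 = 10^(−5.17/10) = 0.3041
Friis cascade:
  F = 1.871 + (5.675 − 1)/15.14 = 2.180
NF = 10 log₁₀(2.180) = 3.38 dB

3.38 dB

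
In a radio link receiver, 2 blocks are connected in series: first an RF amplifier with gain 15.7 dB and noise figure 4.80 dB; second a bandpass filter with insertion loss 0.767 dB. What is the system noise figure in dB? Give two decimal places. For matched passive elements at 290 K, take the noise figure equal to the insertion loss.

4.81 dB

Convert to linear (a loss of L dB is a gain of −L dB): F_i = 10^(NF_i/10), G_i = 10^(G_i,dB/10)
  Stage 1: F_1 = 10^(4.80/10) = 3.020, G_1 = 10^(15.7/10) = 37.15
  Stage 2: F_2 = 10^(0.767/10) = 1.193, G_2 = 10^(−0.767/10) = 0.8381
Friis cascade:
  F = 3.020 + (1.193 − 1)/37.15 = 3.025
NF = 10 log₁₀(3.025) = 4.81 dB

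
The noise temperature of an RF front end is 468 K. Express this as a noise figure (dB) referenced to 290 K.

4.17 dB

F = 1 + T_e/T₀ = 1 + 468/290 = 2.61379
NF = 10 log₁₀(2.61379) = 4.17 dB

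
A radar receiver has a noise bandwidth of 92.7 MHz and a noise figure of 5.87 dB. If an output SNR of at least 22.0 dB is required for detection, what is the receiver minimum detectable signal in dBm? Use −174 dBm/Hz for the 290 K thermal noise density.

−66.5 dBm

Sensitivity = −174 + 10 log₁₀(B) + NF + SNR_min
= −174 + 79.67 + 5.87 + 22.0
= −66.46 dBm → −66.5 dBm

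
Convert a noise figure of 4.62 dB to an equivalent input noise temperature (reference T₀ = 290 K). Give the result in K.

550 K

F = 10^(4.62/10) = 2.89734
T_e = (F − 1)·T₀ = (2.89734 − 1) × 290 = 550 K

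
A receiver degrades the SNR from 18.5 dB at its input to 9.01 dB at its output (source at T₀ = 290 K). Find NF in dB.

9.49 dB

NF (dB) = SNR_in(dB) − SNR_out(dB) when the source is at T₀
NF = 18.5 − 9.01 = 9.49 dB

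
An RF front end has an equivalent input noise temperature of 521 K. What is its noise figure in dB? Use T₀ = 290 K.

F = 1 + T_e/T₀ = 1 + 521/290 = 2.79655
NF = 10 log₁₀(2.79655) = 4.47 dB

4.47 dB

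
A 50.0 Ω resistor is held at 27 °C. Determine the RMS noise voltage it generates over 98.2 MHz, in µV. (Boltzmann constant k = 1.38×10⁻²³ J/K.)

T = 27 °C + 273.15 = 300.15 K
V_n = √(4kTRB)
4kTRB = 4 × 1.38×10⁻²³ × 300.15 × 5.00×10¹ × 9.82×10⁷ = 8.14×10⁻¹¹ V²
V_n = √(8.14×10⁻¹¹) = 9.02×10⁻⁶ V = 9.02 µV

9.02 µV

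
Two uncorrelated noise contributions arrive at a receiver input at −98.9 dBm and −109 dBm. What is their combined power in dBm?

Convert to linear, add, convert back:
P₁ = 1.29×10⁻¹³ W, P₂ = 1.26×10⁻¹⁴ W
P_tot = 1.41×10⁻¹³ W → 10 log₁₀(P_tot / 10⁻³) = −98.5 dBm

−98.5 dBm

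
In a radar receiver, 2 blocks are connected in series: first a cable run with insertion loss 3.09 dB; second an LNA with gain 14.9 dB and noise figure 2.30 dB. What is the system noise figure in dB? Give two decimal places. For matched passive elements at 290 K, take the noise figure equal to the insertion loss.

Convert to linear (a loss of L dB is a gain of −L dB): F_i = 10^(NF_i/10), G_i = 10^(G_i,dB/10)
  Stage 1: F_1 = 10^(3.09/10) = 2.037, G_1 = 10^(−3.09/10) = 0.4909
  Stage 2: F_2 = 10^(2.30/10) = 1.698, G_2 = 10^(14.9/10) = 30.90
Friis cascade:
  F = 2.037 + (1.698 − 1)/0.4909 = 3.459
NF = 10 log₁₀(3.459) = 5.39 dB

5.39 dB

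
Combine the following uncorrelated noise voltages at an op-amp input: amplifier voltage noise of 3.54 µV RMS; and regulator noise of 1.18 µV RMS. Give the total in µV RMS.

3.73 µV

Uncorrelated sources add in power (mean-square): V_tot = √(ΣV_i²)
V_tot = √[(3.54×10⁻⁶)² + (1.18×10⁻⁶)²] = 3.73×10⁻⁶ V = 3.73 µV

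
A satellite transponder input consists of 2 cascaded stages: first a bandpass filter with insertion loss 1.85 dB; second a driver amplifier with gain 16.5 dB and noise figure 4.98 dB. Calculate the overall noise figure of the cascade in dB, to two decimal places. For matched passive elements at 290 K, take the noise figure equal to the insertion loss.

6.83 dB

Convert to linear (a loss of L dB is a gain of −L dB): F_i = 10^(NF_i/10), G_i = 10^(G_i,dB/10)
  Stage 1: F_1 = 10^(1.85/10) = 1.531, G_1 = 10^(−1.85/10) = 0.6531
  Stage 2: F_2 = 10^(4.98/10) = 3.148, G_2 = 10^(16.5/10) = 44.67
Friis cascade:
  F = 1.531 + (3.148 − 1)/0.6531 = 4.819
NF = 10 log₁₀(4.819) = 6.83 dB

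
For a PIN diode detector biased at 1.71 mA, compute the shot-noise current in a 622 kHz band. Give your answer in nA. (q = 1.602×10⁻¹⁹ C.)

18.5 nA

I_n = √(2qI·B)
2qI·B = 2 × 1.602×10⁻¹⁹ × 1.71×10⁻³ × 6.22×10⁵ = 3.41×10⁻¹⁶ A²
I_n = √(3.41×10⁻¹⁶) = 1.85×10⁻⁸ A = 18.5 nA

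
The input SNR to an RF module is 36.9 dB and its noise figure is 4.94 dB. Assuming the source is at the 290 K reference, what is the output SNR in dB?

By definition F = SNR_in/SNR_out, so in dB: SNR_out = SNR_in − NF
SNR_out = 36.9 − 4.94 = 31.96 dB

31.96 dB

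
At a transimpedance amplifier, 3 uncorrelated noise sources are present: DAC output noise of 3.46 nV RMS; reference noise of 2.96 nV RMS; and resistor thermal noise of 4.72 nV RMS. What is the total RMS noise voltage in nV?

6.56 nV

Uncorrelated sources add in power (mean-square): V_tot = √(ΣV_i²)
V_tot = √[(3.46×10⁻⁹)² + (2.96×10⁻⁹)² + (4.72×10⁻⁹)²] = 6.56×10⁻⁹ V = 6.56 nV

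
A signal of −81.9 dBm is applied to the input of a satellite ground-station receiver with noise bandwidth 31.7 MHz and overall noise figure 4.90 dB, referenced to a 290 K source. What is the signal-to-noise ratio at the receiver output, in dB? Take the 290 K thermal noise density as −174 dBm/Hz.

12.2 dB

Noise floor: N = −174 + 10 log₁₀(B) + NF
10 log₁₀(3.17×10⁷) = 75.01 dB
N = −174 + 75.01 + 4.90 = −94.09 dBm
SNR = P_sig − N = −81.9 − (−94.09) = 12.19 dB → 12.2 dB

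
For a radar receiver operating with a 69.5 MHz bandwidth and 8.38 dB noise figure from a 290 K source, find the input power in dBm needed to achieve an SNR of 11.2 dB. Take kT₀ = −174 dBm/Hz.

Sensitivity = −174 + 10 log₁₀(B) + NF + SNR_min
= −174 + 78.42 + 8.38 + 11.2
= −76.00 dBm → −76.0 dBm

−76.0 dBm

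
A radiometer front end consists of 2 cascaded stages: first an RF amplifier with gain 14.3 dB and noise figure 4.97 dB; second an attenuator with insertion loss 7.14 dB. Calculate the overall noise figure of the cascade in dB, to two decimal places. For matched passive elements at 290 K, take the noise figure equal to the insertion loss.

Convert to linear (a loss of L dB is a gain of −L dB): F_i = 10^(NF_i/10), G_i = 10^(G_i,dB/10)
  Stage 1: F_1 = 10^(4.97/10) = 3.141, G_1 = 10^(14.3/10) = 26.92
  Stage 2: F_2 = 10^(7.14/10) = 5.176, G_2 = 10^(−7.14/10) = 0.1932
Friis cascade:
  F = 3.141 + (5.176 − 1)/26.92 = 3.296
NF = 10 log₁₀(3.296) = 5.18 dB

5.18 dB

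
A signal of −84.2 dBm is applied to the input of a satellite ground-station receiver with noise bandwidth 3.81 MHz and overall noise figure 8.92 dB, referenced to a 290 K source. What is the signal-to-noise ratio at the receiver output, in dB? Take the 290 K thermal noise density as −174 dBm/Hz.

Noise floor: N = −174 + 10 log₁₀(B) + NF
10 log₁₀(3.81×10⁶) = 65.81 dB
N = −174 + 65.81 + 8.92 = −99.27 dBm
SNR = P_sig − N = −84.2 − (−99.27) = 15.07 dB → 15.1 dB

15.1 dB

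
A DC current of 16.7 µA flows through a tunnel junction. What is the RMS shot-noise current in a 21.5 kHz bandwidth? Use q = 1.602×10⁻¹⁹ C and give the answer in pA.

339 pA

I_n = √(2qI·B)
2qI·B = 2 × 1.602×10⁻¹⁹ × 1.67×10⁻⁵ × 2.15×10⁴ = 1.15×10⁻¹⁹ A²
I_n = √(1.15×10⁻¹⁹) = 3.39×10⁻¹⁰ A = 339 pA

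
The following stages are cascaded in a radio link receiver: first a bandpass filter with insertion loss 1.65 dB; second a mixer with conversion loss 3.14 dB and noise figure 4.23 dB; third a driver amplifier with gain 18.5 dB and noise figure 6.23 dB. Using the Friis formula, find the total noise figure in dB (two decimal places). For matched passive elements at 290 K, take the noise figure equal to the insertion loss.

11.31 dB

Convert to linear (a loss of L dB is a gain of −L dB): F_i = 10^(NF_i/10), G_i = 10^(G_i,dB/10)
  Stage 1: F_1 = 10^(1.65/10) = 1.462, G_1 = 10^(−1.65/10) = 0.6839
  Stage 2: F_2 = 10^(4.23/10) = 2.649, G_2 = 10^(−3.14/10) = 0.4853
  Stage 3: F_3 = 10^(6.23/10) = 4.198, G_3 = 10^(18.5/10) = 70.79
Friis cascade:
  F = 1.462 + (2.649 − 1)/0.6839 + (4.198 − 1)/0.3319 = 13.51
NF = 10 log₁₀(13.51) = 11.31 dB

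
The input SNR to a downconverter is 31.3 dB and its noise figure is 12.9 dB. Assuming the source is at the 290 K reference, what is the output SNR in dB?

18.4 dB

By definition F = SNR_in/SNR_out, so in dB: SNR_out = SNR_in − NF
SNR_out = 31.3 − 12.9 = 18.4 dB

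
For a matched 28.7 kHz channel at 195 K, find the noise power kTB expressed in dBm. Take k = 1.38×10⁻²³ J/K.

P_n = kTB = 1.38×10⁻²³ × 195 × 2.87×10⁴ = 7.72×10⁻¹⁷ W
In dBm: 10 log₁₀(7.72×10⁻¹⁷ / 10⁻³) = −131.1 dBm

−131.1 dBm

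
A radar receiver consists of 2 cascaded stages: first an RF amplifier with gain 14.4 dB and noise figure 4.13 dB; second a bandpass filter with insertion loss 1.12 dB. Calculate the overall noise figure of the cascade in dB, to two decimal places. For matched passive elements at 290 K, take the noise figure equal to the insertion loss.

Convert to linear (a loss of L dB is a gain of −L dB): F_i = 10^(NF_i/10), G_i = 10^(G_i,dB/10)
  Stage 1: F_1 = 10^(4.13/10) = 2.588, G_1 = 10^(14.4/10) = 27.54
  Stage 2: F_2 = 10^(1.12/10) = 1.294, G_2 = 10^(−1.12/10) = 0.7727
Friis cascade:
  F = 2.588 + (1.294 − 1)/27.54 = 2.599
NF = 10 log₁₀(2.599) = 4.15 dB

4.15 dB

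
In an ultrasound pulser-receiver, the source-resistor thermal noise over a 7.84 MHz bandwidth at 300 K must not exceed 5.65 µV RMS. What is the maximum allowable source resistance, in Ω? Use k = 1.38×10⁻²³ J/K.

Johnson–Nyquist: V_n = √(4kTRB) ⇒ R = V_n² / (4kTB)
4kTB = 4 × 1.38×10⁻²³ × 300 × 7.84×10⁶ = 1.30×10⁻¹³
R = (5.65×10⁻⁶)² / 1.30×10⁻¹³ = 2.46×10² Ω = 246 Ω

246 Ω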